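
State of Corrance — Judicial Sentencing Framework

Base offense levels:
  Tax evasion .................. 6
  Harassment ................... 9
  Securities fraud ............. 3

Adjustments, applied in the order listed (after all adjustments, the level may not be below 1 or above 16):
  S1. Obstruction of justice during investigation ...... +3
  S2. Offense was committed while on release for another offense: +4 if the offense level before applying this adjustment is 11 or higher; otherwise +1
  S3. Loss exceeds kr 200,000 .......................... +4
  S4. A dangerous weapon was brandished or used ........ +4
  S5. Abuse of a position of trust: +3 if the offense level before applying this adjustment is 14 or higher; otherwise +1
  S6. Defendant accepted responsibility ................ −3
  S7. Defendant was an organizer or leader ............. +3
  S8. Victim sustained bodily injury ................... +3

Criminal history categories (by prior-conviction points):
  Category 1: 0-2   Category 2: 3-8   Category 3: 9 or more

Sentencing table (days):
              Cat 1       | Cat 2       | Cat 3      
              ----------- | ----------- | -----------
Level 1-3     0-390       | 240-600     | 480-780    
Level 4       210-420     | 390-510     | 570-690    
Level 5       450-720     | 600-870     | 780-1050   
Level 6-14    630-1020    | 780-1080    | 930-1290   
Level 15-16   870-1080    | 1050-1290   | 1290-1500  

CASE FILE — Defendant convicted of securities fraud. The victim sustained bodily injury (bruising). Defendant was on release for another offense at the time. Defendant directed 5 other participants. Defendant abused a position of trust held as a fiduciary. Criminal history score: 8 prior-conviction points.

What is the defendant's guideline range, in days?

Base offense level for securities fraud: 3.
S1 does not apply.
S2 applies (level before this adjustment is 3 < 11, so +1): 3 + 1 = 4.
S4 does not apply.
S5 applies (level before this adjustment is 4 < 14, so +1): 4 + 1 = 5.
S6 does not apply.
S7 applies: 5 + 3 = 8.
S8 applies: 8 + 3 = 11.
Final offense level: 11.
Criminal history: 8 prior points → Category 2 (3-8).
Level 11 falls in the 6-14 band.
Grid: Level 6-14 × Category 2 = 780-1080 days.

780-1080 days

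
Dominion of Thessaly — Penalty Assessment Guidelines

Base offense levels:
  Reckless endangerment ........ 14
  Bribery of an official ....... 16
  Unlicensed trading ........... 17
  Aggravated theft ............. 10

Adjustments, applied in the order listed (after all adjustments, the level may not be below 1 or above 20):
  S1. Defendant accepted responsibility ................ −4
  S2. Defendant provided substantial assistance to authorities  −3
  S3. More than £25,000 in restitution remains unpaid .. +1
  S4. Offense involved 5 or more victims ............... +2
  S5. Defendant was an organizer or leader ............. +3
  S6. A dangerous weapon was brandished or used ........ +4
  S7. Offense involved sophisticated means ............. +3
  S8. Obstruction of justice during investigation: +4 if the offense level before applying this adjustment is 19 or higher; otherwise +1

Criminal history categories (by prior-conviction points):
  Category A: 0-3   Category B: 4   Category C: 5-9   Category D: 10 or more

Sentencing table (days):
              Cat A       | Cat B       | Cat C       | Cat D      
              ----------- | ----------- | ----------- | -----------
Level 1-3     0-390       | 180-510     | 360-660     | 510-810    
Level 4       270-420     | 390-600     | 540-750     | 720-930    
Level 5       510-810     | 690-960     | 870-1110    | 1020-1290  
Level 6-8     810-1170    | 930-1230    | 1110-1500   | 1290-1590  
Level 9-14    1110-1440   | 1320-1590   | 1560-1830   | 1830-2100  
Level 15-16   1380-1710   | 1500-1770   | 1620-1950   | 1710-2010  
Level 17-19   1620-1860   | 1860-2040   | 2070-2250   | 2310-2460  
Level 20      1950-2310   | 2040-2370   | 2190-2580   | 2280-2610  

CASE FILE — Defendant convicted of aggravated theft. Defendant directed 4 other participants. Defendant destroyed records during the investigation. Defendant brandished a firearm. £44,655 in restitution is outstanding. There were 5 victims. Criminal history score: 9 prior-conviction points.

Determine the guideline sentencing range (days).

2190-2580 days

Base offense level for aggravated theft: 10.
S1 does not apply.
S2 does not apply.
S3 applies: 10 + 1 = 11.
S4 applies: 11 + 2 = 13.
S5 applies: 13 + 3 = 16.
S6 applies: 16 + 4 = 20.
S7 does not apply.
S8 applies (level before this adjustment is 20 ≥ 19, so +4): 20 + 4 = 24.
Level 24 exceeds the maximum of 20; capped at 20.
Final offense level: 20.
Criminal history: 9 prior points → Category C (5-9).
Level 20 falls in the 20 band.
Grid: Level 20 × Category C = 2190-2580 days.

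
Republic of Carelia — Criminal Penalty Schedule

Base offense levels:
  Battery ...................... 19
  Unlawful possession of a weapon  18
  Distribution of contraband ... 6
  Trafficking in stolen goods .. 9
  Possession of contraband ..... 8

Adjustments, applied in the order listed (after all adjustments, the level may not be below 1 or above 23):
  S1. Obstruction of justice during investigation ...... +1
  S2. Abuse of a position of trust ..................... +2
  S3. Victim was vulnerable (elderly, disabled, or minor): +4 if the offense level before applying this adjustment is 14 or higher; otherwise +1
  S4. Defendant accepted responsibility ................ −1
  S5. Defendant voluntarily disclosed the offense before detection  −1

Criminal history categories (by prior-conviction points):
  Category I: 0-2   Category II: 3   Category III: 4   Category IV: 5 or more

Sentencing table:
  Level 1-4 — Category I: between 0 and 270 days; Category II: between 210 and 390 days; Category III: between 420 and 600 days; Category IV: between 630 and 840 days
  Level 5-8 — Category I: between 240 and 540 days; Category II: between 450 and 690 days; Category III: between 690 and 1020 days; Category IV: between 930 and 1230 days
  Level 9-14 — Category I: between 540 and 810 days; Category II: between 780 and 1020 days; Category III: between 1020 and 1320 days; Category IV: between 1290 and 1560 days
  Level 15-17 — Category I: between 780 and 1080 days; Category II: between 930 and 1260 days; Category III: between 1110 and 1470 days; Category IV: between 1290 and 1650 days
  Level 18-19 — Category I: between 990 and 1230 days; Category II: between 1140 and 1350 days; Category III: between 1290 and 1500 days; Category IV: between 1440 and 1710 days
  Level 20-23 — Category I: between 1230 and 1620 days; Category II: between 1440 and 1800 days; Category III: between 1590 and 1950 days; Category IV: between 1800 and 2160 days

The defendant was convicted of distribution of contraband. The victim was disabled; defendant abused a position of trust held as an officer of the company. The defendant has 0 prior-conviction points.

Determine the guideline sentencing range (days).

Base offense level for distribution of contraband: 6.
S2 applies: 6 + 2 = 8.
S3 applies (level before this adjustment is 8 < 14, so +1): 8 + 1 = 9.
S4 does not apply.
Final offense level: 9.
Criminal history: 0 prior points → Category I (0-2).
Level 9 falls in the 9-14 band.
Grid: Level 9-14 × Category I = 540-810 days.

540-810 days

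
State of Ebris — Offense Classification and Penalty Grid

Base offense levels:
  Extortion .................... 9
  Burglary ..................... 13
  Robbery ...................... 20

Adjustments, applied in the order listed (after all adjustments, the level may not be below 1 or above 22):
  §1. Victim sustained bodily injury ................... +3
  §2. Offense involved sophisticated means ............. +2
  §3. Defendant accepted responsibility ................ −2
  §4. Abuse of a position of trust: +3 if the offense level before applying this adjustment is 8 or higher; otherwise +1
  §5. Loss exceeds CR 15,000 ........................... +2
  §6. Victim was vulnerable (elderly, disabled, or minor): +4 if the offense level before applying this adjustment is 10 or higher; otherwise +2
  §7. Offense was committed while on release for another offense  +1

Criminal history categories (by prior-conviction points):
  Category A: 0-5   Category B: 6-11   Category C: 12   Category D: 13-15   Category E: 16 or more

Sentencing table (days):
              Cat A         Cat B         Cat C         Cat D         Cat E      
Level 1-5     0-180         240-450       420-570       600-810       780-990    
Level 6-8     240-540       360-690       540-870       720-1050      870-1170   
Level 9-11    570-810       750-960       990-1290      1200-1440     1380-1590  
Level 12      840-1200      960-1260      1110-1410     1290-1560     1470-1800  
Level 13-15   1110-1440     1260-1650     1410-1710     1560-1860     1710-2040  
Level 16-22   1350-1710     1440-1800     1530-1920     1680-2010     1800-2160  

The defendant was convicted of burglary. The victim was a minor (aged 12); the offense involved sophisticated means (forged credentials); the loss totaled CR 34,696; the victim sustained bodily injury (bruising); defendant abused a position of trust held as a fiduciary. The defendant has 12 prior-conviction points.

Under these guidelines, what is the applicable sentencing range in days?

Base offense level for burglary: 13.
§1 applies: 13 + 3 = 16.
§2 applies: 16 + 2 = 18.
§3 does not apply.
§4 applies (level before this adjustment is 18 ≥ 8, so +3): 18 + 3 = 21.
§5 applies: 21 + 2 = 23.
§6 applies (level before this adjustment is 23 ≥ 10, so +4): 23 + 4 = 27.
Level 27 exceeds the maximum of 22; capped at 22.
Final offense level: 22.
Criminal history: 12 prior points → Category C (12).
Level 22 falls in the 16-22 band.
Grid: Level 16-22 × Category C = 1530-1920 days.

1530-1920 days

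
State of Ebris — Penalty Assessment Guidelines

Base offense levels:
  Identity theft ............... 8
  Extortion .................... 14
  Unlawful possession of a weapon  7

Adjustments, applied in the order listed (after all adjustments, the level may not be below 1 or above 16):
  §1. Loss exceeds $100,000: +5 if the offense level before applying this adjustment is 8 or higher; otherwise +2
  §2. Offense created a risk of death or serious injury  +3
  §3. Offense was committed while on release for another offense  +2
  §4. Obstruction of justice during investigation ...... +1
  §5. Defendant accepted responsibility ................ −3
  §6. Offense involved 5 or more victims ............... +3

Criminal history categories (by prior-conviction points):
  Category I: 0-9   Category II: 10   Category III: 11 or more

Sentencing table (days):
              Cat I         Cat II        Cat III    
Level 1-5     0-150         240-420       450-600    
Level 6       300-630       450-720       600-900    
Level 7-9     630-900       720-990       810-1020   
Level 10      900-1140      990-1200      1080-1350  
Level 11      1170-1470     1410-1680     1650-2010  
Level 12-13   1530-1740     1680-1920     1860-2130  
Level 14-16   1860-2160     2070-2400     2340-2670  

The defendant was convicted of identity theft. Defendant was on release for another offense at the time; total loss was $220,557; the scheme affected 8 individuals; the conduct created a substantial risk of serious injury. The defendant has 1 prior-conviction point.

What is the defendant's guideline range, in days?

1860-2160 days

Base offense level for identity theft: 8.
§1 applies (level before this adjustment is 8 ≥ 8, so +5): 8 + 5 = 13.
§2 applies: 13 + 3 = 16.
§3 applies: 16 + 2 = 18.
§4 does not apply.
§5 does not apply.
§6 applies: 18 + 3 = 21.
Level 21 exceeds the maximum of 16; capped at 16.
Final offense level: 16.
Criminal history: 1 prior point → Category I (0-9).
Level 16 falls in the 14-16 band.
Grid: Level 14-16 × Category I = 1860-2160 days.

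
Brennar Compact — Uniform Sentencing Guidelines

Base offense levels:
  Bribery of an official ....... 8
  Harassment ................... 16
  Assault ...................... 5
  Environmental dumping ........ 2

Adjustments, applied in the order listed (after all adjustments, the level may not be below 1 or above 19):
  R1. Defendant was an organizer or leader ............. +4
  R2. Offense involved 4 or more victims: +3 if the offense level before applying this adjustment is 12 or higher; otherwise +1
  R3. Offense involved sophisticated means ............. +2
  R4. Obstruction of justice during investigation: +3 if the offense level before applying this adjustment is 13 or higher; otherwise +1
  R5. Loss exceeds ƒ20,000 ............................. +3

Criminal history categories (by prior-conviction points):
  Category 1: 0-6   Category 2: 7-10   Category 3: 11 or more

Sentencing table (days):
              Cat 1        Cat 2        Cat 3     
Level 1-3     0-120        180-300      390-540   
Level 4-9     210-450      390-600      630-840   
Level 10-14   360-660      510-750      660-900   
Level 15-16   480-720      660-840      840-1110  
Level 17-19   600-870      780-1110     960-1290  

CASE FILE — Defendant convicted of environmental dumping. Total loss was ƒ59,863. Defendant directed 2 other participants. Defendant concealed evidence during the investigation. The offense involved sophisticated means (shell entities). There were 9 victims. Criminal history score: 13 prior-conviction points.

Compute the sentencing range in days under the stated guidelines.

660-900 days

Base offense level for environmental dumping: 2.
R1 applies: 2 + 4 = 6.
R2 applies (level before this adjustment is 6 < 12, so +1): 6 + 1 = 7.
R3 applies: 7 + 2 = 9.
R4 applies (level before this adjustment is 9 < 13, so +1): 9 + 1 = 10.
R5 applies: 10 + 3 = 13.
Final offense level: 13.
Criminal history: 13 prior points → Category 3 (11+).
Level 13 falls in the 10-14 band.
Grid: Level 10-14 × Category 3 = 660-900 days.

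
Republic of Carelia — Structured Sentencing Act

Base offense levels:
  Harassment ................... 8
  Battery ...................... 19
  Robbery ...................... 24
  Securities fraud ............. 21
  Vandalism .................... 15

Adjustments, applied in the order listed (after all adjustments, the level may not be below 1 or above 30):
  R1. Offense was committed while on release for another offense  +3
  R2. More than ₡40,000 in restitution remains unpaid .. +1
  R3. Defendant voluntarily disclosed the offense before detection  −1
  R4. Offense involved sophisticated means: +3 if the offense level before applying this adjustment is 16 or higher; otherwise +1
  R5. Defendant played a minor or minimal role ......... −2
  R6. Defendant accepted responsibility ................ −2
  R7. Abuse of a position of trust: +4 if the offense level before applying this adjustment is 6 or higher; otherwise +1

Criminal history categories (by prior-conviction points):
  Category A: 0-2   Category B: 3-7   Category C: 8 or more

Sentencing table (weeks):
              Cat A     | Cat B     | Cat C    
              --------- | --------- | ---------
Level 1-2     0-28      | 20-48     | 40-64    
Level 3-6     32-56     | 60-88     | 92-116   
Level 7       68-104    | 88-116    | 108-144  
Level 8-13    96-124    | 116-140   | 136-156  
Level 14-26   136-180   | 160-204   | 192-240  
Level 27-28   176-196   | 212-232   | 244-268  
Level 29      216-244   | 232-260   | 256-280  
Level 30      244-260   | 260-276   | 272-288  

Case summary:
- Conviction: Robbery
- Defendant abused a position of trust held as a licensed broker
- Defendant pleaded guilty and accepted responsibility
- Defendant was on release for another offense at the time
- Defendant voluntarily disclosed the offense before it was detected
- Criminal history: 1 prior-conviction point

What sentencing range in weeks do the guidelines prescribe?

176-196 weeks

Base offense level for robbery: 24.
R1 applies: 24 + 3 = 27.
R2 does not apply.
R3 applies: 27 − 1 = 26.
R4 does not apply.
R5 does not apply.
R6 applies: 26 − 2 = 24.
R7 applies (level before this adjustment is 24 ≥ 6, so +4): 24 + 4 = 28.
Final offense level: 28.
Criminal history: 1 prior point → Category A (0-2).
Level 28 falls in the 27-28 band.
Grid: Level 27-28 × Category A = 176-196 weeks.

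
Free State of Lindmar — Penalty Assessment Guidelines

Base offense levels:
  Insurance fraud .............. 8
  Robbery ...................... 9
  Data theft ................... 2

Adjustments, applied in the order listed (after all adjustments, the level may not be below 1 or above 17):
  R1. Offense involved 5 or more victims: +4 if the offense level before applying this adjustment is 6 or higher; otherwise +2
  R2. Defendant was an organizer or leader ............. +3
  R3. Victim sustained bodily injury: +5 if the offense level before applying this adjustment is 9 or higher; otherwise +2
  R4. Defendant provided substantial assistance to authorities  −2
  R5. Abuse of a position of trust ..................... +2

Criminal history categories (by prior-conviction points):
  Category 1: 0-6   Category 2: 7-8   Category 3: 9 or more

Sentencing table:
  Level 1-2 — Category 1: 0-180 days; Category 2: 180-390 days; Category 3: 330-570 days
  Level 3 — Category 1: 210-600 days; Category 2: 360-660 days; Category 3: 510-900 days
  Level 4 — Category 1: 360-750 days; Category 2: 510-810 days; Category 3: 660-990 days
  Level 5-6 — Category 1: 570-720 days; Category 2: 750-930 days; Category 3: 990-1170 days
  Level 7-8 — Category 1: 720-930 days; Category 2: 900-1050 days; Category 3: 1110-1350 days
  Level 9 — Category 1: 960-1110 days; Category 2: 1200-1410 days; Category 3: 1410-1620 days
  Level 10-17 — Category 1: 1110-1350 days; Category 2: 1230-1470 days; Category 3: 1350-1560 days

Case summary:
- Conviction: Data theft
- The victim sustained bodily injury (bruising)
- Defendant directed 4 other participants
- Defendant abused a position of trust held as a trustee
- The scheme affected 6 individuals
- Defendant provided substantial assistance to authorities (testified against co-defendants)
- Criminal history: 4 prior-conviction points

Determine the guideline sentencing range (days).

960-1110 days

Base offense level for data theft: 2.
R1 applies (level before this adjustment is 2 < 6, so +2): 2 + 2 = 4.
R2 applies: 4 + 3 = 7.
R3 applies (level before this adjustment is 7 < 9, so +2): 7 + 2 = 9.
R4 applies: 9 − 2 = 7.
R5 applies: 7 + 2 = 9.
Final offense level: 9.
Criminal history: 4 prior points → Category 1 (0-6).
Level 9 falls in the 9 band.
Grid: Level 9 × Category 1 = 960-1110 days.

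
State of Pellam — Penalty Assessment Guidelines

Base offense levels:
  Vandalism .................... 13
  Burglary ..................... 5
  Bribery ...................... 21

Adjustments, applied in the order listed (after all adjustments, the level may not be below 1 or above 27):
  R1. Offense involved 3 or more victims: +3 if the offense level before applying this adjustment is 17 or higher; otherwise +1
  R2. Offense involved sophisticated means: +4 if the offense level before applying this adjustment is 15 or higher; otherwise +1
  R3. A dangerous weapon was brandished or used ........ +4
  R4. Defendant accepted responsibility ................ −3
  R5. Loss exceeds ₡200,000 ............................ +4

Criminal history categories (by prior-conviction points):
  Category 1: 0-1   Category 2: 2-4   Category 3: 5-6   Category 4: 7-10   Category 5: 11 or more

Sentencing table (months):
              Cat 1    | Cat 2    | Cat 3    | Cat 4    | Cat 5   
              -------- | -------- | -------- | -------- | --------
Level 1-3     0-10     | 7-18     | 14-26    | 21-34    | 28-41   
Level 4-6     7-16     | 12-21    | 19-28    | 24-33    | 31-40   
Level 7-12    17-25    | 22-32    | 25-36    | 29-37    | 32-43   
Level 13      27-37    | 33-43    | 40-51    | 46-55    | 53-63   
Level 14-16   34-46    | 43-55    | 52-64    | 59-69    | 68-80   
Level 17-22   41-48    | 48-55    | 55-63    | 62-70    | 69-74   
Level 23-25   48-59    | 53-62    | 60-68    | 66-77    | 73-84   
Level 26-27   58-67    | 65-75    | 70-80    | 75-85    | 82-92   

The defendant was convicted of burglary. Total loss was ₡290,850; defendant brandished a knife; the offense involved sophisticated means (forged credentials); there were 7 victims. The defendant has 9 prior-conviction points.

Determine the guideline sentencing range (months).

Base offense level for burglary: 5.
R1 applies (level before this adjustment is 5 < 17, so +1): 5 + 1 = 6.
R2 applies (level before this adjustment is 6 < 15, so +1): 6 + 1 = 7.
R3 applies: 7 + 4 = 11.
R4 does not apply.
R5 applies: 11 + 4 = 15.
Final offense level: 15.
Criminal history: 9 prior points → Category 4 (7-10).
Level 15 falls in the 14-16 band.
Grid: Level 14-16 × Category 4 = 59-69 months.

59-69 months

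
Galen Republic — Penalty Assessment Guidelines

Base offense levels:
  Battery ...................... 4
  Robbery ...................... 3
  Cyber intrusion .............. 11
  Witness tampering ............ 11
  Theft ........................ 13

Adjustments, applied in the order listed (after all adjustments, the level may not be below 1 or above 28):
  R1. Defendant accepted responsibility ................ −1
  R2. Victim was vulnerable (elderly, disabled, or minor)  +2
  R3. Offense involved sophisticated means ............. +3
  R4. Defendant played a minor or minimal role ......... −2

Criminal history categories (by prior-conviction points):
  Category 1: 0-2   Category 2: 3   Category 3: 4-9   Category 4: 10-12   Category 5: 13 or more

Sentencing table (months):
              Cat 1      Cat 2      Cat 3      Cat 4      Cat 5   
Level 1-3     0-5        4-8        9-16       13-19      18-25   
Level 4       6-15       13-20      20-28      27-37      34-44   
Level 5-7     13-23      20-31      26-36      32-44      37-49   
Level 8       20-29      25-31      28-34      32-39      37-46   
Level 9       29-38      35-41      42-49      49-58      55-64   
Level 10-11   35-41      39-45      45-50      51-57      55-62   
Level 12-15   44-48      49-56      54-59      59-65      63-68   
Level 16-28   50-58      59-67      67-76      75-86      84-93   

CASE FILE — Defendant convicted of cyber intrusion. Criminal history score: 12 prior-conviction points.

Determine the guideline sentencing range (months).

Base offense level for cyber intrusion: 11.
Final offense level: 11.
Criminal history: 12 prior points → Category 4 (10-12).
Level 11 falls in the 10-11 band.
Grid: Level 10-11 × Category 4 = 51-57 months.

51-57 months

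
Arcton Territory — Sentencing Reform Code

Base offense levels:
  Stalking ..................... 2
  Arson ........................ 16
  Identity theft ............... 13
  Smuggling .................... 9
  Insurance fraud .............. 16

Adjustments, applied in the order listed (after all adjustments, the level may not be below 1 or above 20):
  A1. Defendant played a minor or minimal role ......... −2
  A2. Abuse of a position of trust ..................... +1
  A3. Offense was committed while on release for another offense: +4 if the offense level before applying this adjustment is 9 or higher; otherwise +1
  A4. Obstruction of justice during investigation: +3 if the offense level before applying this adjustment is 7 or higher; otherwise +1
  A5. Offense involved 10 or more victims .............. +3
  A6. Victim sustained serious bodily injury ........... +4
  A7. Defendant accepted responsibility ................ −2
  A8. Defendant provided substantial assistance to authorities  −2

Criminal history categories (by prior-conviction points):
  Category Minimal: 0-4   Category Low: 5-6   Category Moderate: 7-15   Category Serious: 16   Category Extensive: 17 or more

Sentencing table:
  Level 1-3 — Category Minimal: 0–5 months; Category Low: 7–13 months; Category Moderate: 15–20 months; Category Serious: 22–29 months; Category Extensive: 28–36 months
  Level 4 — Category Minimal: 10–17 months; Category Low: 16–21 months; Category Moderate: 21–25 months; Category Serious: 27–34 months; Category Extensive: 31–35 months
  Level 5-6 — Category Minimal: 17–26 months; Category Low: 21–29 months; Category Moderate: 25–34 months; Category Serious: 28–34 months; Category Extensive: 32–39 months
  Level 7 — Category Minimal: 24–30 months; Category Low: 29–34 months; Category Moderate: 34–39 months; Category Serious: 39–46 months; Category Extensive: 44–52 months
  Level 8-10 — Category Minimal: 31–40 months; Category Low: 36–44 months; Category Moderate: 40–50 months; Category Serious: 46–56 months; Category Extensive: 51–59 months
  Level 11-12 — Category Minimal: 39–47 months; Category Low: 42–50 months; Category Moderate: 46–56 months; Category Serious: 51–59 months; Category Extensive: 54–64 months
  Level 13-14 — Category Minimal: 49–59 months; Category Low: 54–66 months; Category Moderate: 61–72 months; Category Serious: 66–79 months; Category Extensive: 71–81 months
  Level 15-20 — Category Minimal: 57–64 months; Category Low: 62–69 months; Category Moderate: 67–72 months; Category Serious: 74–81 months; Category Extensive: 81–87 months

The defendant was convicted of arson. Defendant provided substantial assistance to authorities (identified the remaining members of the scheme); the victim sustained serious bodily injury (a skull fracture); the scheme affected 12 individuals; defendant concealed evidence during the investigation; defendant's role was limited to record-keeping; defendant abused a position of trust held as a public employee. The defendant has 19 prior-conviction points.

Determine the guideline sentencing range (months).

81-87 months

Base offense level for arson: 16.
A1 applies: 16 − 2 = 14.
A2 applies: 14 + 1 = 15.
A4 applies (level before this adjustment is 15 ≥ 7, so +3): 15 + 3 = 18.
A5 applies: 18 + 3 = 21.
A6 applies: 21 + 4 = 25.
A7 does not apply.
A8 applies: 25 − 2 = 23.
Level 23 exceeds the maximum of 20; capped at 20.
Final offense level: 20.
Criminal history: 19 prior points → Category Extensive (17+).
Level 20 falls in the 15-20 band.
Grid: Level 15-20 × Category Extensive = 81-87 months.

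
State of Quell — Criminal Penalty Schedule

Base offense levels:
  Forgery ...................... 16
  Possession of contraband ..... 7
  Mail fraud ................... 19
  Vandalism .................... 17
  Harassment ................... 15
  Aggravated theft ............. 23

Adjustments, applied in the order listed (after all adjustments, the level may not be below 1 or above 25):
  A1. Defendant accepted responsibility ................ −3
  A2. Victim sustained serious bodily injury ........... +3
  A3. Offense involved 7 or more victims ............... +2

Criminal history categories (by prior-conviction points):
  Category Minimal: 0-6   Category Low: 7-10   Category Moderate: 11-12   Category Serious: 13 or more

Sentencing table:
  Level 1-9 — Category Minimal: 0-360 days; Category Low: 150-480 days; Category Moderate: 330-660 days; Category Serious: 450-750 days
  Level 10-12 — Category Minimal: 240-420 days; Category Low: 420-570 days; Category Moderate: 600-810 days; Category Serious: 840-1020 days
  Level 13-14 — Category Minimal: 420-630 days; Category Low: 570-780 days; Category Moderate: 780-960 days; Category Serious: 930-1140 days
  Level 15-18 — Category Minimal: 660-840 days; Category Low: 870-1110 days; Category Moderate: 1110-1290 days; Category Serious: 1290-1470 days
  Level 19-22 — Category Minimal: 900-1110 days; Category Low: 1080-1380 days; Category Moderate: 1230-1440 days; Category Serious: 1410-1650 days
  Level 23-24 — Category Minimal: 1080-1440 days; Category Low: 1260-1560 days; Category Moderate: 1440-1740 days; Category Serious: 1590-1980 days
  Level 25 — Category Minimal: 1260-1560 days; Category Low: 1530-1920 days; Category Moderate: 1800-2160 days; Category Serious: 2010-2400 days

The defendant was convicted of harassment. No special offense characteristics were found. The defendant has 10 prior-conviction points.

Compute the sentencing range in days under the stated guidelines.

Base offense level for harassment: 15.
Final offense level: 15.
Criminal history: 10 prior points → Category Low (7-10).
Level 15 falls in the 15-18 band.
Grid: Level 15-18 × Category Low = 870-1110 days.

870-1110 days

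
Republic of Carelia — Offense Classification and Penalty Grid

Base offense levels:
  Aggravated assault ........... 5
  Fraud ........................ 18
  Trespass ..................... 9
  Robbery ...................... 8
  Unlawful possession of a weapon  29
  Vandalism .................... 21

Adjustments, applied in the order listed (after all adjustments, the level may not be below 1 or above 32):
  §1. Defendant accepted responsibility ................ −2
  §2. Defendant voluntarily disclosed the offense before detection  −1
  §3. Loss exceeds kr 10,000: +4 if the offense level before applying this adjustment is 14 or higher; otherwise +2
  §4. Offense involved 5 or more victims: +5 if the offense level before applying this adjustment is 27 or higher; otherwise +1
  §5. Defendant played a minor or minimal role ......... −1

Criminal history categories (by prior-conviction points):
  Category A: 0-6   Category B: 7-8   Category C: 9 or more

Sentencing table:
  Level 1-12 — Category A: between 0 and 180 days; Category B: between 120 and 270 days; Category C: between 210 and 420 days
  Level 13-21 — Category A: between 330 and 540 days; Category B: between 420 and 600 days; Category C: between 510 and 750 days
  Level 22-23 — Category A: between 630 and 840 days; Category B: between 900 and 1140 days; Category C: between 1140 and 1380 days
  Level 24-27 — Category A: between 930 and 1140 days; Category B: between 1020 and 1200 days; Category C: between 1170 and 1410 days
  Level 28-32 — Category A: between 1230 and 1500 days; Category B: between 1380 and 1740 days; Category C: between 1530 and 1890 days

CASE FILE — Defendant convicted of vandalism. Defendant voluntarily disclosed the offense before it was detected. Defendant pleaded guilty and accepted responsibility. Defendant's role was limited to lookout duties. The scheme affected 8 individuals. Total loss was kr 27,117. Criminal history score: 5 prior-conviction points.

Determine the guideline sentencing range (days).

630-840 days

Base offense level for vandalism: 21.
§1 applies: 21 − 2 = 19.
§2 applies: 19 − 1 = 18.
§3 applies (level before this adjustment is 18 ≥ 14, so +4): 18 + 4 = 22.
§4 applies (level before this adjustment is 22 < 27, so +1): 22 + 1 = 23.
§5 applies: 23 − 1 = 22.
Final offense level: 22.
Criminal history: 5 prior points → Category A (0-6).
Level 22 falls in the 22-23 band.
Grid: Level 22-23 × Category A = 630-840 days.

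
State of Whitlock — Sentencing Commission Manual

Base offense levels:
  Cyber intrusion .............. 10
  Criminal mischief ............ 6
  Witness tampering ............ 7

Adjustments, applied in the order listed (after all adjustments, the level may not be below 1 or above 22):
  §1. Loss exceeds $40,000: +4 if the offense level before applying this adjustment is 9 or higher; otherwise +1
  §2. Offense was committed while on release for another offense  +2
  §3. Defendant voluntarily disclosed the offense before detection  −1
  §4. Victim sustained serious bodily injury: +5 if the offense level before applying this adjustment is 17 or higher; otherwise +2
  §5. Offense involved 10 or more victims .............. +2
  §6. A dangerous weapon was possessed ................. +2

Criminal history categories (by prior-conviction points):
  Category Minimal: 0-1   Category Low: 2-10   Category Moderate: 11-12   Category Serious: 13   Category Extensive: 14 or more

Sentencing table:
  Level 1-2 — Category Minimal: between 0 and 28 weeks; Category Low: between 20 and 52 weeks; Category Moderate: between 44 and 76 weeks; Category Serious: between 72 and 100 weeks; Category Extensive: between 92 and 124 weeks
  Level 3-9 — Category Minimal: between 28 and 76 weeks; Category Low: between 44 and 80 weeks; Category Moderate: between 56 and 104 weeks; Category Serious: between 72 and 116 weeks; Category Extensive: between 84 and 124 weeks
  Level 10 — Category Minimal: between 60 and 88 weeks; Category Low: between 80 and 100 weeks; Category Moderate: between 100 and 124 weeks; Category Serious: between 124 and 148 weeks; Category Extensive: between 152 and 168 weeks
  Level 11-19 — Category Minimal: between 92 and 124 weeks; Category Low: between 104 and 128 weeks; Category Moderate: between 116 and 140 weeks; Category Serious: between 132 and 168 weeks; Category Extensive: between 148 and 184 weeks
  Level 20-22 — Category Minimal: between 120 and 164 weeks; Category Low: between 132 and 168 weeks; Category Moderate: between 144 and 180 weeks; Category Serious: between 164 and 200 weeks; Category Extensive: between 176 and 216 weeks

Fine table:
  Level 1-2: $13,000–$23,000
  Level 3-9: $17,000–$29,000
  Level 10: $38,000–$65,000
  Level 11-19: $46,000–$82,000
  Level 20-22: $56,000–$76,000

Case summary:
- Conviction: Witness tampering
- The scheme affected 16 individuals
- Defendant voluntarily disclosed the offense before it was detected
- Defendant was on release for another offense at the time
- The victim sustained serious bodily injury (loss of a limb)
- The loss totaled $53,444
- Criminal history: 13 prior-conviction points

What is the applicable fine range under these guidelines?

$46,000–$82,000

Base offense level for witness tampering: 7.
§1 applies (level before this adjustment is 7 < 9, so +1): 7 + 1 = 8.
§2 applies: 8 + 2 = 10.
§3 applies: 10 − 1 = 9.
§4 applies (level before this adjustment is 9 < 17, so +2): 9 + 2 = 11.
§5 applies: 11 + 2 = 13.
§6 does not apply.
Final offense level: 13.
Level 13 falls in the 11-19 band.
Fine table: Level 11-19 → $46,000–$82,000.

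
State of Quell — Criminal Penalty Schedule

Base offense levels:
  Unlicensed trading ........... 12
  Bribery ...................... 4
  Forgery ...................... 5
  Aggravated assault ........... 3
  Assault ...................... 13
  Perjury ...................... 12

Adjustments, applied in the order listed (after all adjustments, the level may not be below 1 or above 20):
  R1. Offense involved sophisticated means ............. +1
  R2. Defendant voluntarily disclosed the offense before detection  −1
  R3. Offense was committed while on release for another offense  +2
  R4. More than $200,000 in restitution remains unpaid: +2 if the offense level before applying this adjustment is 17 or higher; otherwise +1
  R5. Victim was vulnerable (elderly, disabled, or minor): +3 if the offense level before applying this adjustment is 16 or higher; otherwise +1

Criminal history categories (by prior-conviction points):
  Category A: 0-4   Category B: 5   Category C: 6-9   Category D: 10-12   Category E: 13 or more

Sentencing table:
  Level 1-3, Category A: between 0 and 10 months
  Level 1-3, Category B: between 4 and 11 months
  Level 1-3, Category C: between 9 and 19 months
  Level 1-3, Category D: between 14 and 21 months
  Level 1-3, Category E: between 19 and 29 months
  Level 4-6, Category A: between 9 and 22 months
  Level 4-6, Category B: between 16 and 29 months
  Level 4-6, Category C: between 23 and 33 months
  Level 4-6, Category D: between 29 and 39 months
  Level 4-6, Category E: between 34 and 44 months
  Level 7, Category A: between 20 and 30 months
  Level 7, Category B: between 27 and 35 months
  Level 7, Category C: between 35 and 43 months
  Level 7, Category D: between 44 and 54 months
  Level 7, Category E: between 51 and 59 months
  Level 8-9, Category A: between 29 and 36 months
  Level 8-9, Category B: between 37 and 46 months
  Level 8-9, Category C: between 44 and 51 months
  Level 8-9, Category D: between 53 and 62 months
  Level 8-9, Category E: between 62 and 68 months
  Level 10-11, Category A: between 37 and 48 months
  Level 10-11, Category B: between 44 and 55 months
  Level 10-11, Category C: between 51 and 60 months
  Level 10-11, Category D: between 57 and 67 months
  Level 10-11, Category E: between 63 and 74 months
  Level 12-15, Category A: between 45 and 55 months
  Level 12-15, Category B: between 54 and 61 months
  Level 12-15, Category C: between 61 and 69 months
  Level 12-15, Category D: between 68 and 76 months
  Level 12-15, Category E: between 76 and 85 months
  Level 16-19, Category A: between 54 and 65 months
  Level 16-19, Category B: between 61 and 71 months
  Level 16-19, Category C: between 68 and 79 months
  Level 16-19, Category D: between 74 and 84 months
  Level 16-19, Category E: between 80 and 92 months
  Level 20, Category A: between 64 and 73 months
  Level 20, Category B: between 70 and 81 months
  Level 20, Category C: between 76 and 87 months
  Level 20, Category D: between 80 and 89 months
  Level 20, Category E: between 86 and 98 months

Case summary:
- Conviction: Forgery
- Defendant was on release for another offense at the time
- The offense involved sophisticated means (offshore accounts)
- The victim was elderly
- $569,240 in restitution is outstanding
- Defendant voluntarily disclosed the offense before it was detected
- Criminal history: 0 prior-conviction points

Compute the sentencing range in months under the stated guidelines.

Base offense level for forgery: 5.
R1 applies: 5 + 1 = 6.
R2 applies: 6 − 1 = 5.
R3 applies: 5 + 2 = 7.
R4 applies (level before this adjustment is 7 < 17, so +1): 7 + 1 = 8.
R5 applies (level before this adjustment is 8 < 16, so +1): 8 + 1 = 9.
Final offense level: 9.
Criminal history: 0 prior points → Category A (0-4).
Level 9 falls in the 8-9 band.
Grid: Level 8-9 × Category A = 29-36 months.

29-36 months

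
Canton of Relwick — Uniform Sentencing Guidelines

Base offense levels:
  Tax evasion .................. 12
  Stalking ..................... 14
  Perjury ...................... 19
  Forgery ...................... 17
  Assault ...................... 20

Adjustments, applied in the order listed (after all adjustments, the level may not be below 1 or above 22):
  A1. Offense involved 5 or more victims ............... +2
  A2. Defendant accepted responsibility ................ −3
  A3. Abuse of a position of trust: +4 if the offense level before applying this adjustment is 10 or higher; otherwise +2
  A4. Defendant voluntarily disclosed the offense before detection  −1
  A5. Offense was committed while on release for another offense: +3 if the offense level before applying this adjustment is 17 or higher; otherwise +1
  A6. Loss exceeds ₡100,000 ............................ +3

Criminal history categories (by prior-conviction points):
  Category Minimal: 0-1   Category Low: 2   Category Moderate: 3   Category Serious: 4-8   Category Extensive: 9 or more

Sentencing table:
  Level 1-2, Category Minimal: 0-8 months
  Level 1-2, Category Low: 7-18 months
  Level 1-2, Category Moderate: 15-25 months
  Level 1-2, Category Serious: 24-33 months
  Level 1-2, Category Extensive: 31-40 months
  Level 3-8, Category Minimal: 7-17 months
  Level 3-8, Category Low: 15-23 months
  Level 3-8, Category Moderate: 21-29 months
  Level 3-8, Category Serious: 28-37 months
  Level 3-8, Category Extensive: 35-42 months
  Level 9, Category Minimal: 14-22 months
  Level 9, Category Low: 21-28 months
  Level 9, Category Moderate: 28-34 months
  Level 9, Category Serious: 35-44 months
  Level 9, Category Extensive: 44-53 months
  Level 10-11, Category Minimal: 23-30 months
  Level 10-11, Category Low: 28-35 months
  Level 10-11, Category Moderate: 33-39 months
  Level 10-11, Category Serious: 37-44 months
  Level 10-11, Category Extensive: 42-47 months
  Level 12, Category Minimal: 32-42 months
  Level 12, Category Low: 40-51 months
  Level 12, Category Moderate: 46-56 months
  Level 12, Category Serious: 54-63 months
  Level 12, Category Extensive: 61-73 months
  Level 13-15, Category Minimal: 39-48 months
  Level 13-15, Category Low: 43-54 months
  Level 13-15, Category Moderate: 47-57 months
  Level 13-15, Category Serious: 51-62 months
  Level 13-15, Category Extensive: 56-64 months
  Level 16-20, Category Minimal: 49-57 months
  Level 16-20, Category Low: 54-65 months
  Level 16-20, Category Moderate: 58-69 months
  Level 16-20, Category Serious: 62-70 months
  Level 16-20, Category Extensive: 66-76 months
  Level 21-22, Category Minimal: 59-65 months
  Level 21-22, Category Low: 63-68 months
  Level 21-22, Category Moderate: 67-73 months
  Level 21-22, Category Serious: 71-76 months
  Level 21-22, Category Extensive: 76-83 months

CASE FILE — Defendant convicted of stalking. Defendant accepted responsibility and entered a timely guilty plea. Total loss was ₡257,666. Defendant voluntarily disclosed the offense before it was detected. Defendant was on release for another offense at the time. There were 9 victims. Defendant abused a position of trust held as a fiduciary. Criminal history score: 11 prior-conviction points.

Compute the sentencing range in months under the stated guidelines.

66-76 months

Base offense level for stalking: 14.
A1 applies: 14 + 2 = 16.
A2 applies: 16 − 3 = 13.
A3 applies (level before this adjustment is 13 ≥ 10, so +4): 13 + 4 = 17.
A4 applies: 17 − 1 = 16.
A5 applies (level before this adjustment is 16 < 17, so +1): 16 + 1 = 17.
A6 applies: 17 + 3 = 20.
Final offense level: 20.
Criminal history: 11 prior points → Category Extensive (9+).
Level 20 falls in the 16-20 band.
Grid: Level 16-20 × Category Extensive = 66-76 months.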